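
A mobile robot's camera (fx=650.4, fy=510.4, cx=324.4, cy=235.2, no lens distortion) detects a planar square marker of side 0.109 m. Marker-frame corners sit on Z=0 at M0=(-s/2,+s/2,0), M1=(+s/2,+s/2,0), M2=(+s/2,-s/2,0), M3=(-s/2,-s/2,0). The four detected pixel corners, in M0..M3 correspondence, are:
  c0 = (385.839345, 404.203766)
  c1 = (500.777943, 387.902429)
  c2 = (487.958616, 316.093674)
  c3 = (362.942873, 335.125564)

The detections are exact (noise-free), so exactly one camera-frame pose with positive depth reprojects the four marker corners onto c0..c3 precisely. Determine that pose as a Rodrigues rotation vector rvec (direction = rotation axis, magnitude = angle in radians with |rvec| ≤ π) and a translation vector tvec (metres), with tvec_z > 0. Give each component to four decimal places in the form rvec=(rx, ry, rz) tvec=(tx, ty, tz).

Intrinsics K: fx=650.4, fy=510.4, cx=324.4, cy=235.2
Marker side s = 0.109 m; corners in marker frame (Z=0):
  M0 = (-0.0545, +0.0545, 0)
  M1 = (+0.0545, +0.0545, 0)
  M2 = (+0.0545, -0.0545, 0)
  M3 = (-0.0545, -0.0545, 0)
Detected image corners:
  c0 = (385.839345, 404.203766) px
  c1 = (500.777943, 387.902429) px
  c2 = (487.958616, 316.093674) px
  c3 = (362.942873, 335.125564) px
Planar DLT: solve 8×8 A·h = b for H (H[2,2]=1):
  H  [+1030.71783 +509.06840 +434.25428]
  H  [-218.01531 +932.61606 +362.43061]
  H  [-0.15652 +0.79387 +1.00000]
B = K⁻¹H; ‖b₁‖=1.707479, ‖b₂‖=1.707479; λ = 2/(‖b₁‖+‖b₂‖) = 0.585659, sign → tz>0 ⇒ λ=+0.585659
r₁ = λ·B[:,0] = (+0.97384,-0.20792,-0.09167); r₂ = λ·B[:,1] = (+0.22650,+0.85588,+0.46494)
r₃ = r₁×r₂ = (-0.01821,-0.47354,+0.88059); SVD([r₁ r₂ r₃]) → R = UVᵀ:
  R  [+0.97384 +0.22650 -0.01821]
  R  [-0.20792 +0.85588 -0.47354]
  R  [-0.09167 +0.46494 +0.88059]
t = (+0.09892, +0.14599, +0.58566) m
tr R = 2.710308; θ = arccos((tr R − 1)/2) = 0.544948 rad = 31.223°
axis k = ((R−Rᵀ)₃₂, (R−Rᵀ)₁₃, (R−Rᵀ)₂₁) / (2 sinθ) = (+0.905208, +0.070853, -0.419021)
rvec = θ·k = (+0.493291, +0.038611, -0.228345)

rvec=(0.4933, 0.0386, -0.2283) tvec=(0.0989, 0.1460, 0.5857)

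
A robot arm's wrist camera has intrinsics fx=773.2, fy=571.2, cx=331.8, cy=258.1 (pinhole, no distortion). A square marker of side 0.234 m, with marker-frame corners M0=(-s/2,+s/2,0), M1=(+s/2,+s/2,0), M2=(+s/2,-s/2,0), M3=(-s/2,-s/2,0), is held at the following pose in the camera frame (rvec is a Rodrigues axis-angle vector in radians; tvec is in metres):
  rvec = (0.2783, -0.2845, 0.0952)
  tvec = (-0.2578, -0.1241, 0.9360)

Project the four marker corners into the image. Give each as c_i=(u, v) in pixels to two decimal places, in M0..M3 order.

Intrinsics K: fx=773.2, fy=571.2, cx=331.8, cy=258.1
Marker side s = 0.234 m; corners in marker frame (Z=0):
  M0 = (-0.1170, +0.1170, 0)
  M1 = (+0.1170, +0.1170, 0)
  M2 = (+0.1170, -0.1170, 0)
  M3 = (-0.1170, -0.1170, 0)
rvec = (0.2783, -0.2845, 0.0952), |rvec| = θ = 0.40921 rad = 23.446°
Rodrigues: sinθ=0.39789, 1−cosθ=0.08257; R = I + sinθ·[k]× + (1−cosθ)·[k]×²:
    [+0.95562 -0.13160 -0.26356]
    [+0.05353 +0.95734 -0.28395]
    [+0.28969 +0.25724 +0.92190]
t = (-0.2578, -0.1241, 0.9360) m
M0: Pc = R·M0+t = (-0.38501, -0.01835, +0.93220); u = 773.2·(-0.38501)/0.93220 + 331.8 = 12.4640, v = 571.2·(-0.01835)/0.93220 + 258.1 = 246.8541
M1: Pc = R·M1+t = (-0.16139, -0.00583, +0.99999); u = 773.2·(-0.16139)/0.99999 + 331.8 = 207.0123, v = 571.2·(-0.00583)/0.99999 + 258.1 = 254.7709
M2: Pc = R·M2+t = (-0.13059, -0.22985, +0.93980); u = 773.2·(-0.13059)/0.93980 + 331.8 = 224.3558, v = 571.2·(-0.22985)/0.93980 + 258.1 = 118.4012
M3: Pc = R·M3+t = (-0.35421, -0.24237, +0.87201); u = 773.2·(-0.35421)/0.87201 + 331.8 = 17.7260, v = 571.2·(-0.24237)/0.87201 + 258.1 = 99.3370

c0=(12.46, 246.85) c1=(207.01, 254.77) c2=(224.36, 118.40) c3=(17.73, 99.34)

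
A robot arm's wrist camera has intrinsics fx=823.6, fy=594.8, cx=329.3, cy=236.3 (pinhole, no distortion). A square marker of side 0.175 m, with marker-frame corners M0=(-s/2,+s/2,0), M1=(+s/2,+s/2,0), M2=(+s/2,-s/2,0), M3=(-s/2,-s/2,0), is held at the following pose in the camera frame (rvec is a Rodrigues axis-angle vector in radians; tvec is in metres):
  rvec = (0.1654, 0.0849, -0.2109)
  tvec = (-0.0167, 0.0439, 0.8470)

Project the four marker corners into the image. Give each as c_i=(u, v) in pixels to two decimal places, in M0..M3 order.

c0=(250.54, 336.11) c1=(413.80, 313.60) c2=(378.97, 194.41) c3=(211.21, 220.15)

Intrinsics K: fx=823.6, fy=594.8, cx=329.3, cy=236.3
Marker side s = 0.175 m; corners in marker frame (Z=0):
  M0 = (-0.0875, +0.0875, 0)
  M1 = (+0.0875, +0.0875, 0)
  M2 = (+0.0875, -0.0875, 0)
  M3 = (-0.0875, -0.0875, 0)
rvec = (0.1654, 0.0849, -0.2109), |rvec| = θ = 0.28115 rad = 16.109°
Rodrigues: sinθ=0.27746, 1−cosθ=0.03926; R = I + sinθ·[k]× + (1−cosθ)·[k]×²:
    [+0.97433 +0.21511 +0.06646]
    [-0.20116 +0.96432 -0.17212]
    [-0.10111 +0.15434 +0.98283]
t = (-0.0167, 0.0439, 0.8470) m
M0: Pc = R·M0+t = (-0.08313, +0.14588, +0.86935); u = 823.6·(-0.08313)/0.86935 + 329.3 = 250.5434, v = 594.8·(+0.14588)/0.86935 + 236.3 = 336.1087
M1: Pc = R·M1+t = (+0.08738, +0.11068, +0.85166); u = 823.6·(+0.08738)/0.85166 + 329.3 = 413.7970, v = 594.8·(+0.11068)/0.85166 + 236.3 = 313.5969
M2: Pc = R·M2+t = (+0.04973, -0.05808, +0.82465); u = 823.6·(+0.04973)/0.82465 + 329.3 = 378.9684, v = 594.8·(-0.05808)/0.82465 + 236.3 = 194.4089
M3: Pc = R·M3+t = (-0.12078, -0.02288, +0.84234); u = 823.6·(-0.12078)/0.84234 + 329.3 = 211.2119, v = 594.8·(-0.02288)/0.84234 + 236.3 = 220.1463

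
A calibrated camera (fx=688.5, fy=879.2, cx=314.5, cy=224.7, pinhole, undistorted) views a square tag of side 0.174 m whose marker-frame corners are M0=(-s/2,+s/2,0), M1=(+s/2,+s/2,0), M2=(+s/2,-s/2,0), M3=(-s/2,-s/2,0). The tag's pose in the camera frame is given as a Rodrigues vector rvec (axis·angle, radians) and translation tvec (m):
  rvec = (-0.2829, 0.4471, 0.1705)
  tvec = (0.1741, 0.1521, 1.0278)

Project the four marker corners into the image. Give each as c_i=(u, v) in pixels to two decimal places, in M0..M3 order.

Intrinsics K: fx=688.5, fy=879.2, cx=314.5, cy=224.7
Marker side s = 0.174 m; corners in marker frame (Z=0):
  M0 = (-0.0870, +0.0870, 0)
  M1 = (+0.0870, +0.0870, 0)
  M2 = (+0.0870, -0.0870, 0)
  M3 = (-0.0870, -0.0870, 0)
rvec = (-0.2829, 0.4471, 0.1705), |rvec| = θ = 0.55588 rad = 31.850°
Rodrigues: sinθ=0.52769, 1−cosθ=0.15056; R = I + sinθ·[k]× + (1−cosθ)·[k]×²:
    [+0.88843 -0.22348 +0.40092]
    [+0.10022 +0.94684 +0.30570]
    [-0.44793 -0.23141 +0.86360]
t = (0.1741, 0.1521, 1.0278) m
M0: Pc = R·M0+t = (+0.07736, +0.22576, +1.04664); u = 688.5·(+0.07736)/1.04664 + 314.5 = 365.3911, v = 879.2·(+0.22576)/1.04664 + 224.7 = 414.3400
M1: Pc = R·M1+t = (+0.23195, +0.24319, +0.96870); u = 688.5·(+0.23195)/0.96870 + 314.5 = 479.3585, v = 879.2·(+0.24319)/0.96870 + 224.7 = 445.4258
M2: Pc = R·M2+t = (+0.27084, +0.07844, +1.00896); u = 688.5·(+0.27084)/1.00896 + 314.5 = 499.3147, v = 879.2·(+0.07844)/1.00896 + 224.7 = 293.0557
M3: Pc = R·M3+t = (+0.11625, +0.06101, +1.08690); u = 688.5·(+0.11625)/1.08690 + 314.5 = 388.1384, v = 879.2·(+0.06101)/1.08690 + 224.7 = 274.0477

c0=(365.39, 414.34) c1=(479.36, 445.43) c2=(499.31, 293.06) c3=(388.14, 274.05)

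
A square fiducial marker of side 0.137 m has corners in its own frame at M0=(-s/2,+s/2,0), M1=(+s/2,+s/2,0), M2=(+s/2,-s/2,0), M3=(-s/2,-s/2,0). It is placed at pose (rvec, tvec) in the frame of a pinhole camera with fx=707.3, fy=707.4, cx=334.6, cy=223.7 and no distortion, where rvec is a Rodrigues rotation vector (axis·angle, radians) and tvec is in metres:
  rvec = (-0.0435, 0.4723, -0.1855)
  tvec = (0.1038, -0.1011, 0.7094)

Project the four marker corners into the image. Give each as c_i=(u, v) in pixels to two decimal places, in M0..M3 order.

Intrinsics K: fx=707.3, fy=707.4, cx=334.6, cy=223.7
Marker side s = 0.137 m; corners in marker frame (Z=0):
  M0 = (-0.0685, +0.0685, 0)
  M1 = (+0.0685, +0.0685, 0)
  M2 = (+0.0685, -0.0685, 0)
  M3 = (-0.0685, -0.0685, 0)
rvec = (-0.0435, 0.4723, -0.1855), |rvec| = θ = 0.50928 rad = 29.180°
Rodrigues: sinθ=0.48755, 1−cosθ=0.12691; R = I + sinθ·[k]× + (1−cosθ)·[k]×²:
    [+0.87402 +0.16753 +0.45609]
    [-0.18764 +0.98224 -0.00122]
    [-0.44820 -0.08451 +0.88993]
t = (0.1038, -0.1011, 0.7094) m
M0: Pc = R·M0+t = (+0.05541, -0.02096, +0.73431); u = 707.3·(+0.05541)/0.73431 + 334.6 = 387.9674, v = 707.4·(-0.02096)/0.73431 + 223.7 = 203.5047
M1: Pc = R·M1+t = (+0.17515, -0.04667, +0.67291); u = 707.3·(+0.17515)/0.67291 + 334.6 = 518.6976, v = 707.4·(-0.04667)/0.67291 + 223.7 = 174.6380
M2: Pc = R·M2+t = (+0.15219, -0.18124, +0.68449); u = 707.3·(+0.15219)/0.68449 + 334.6 = 491.8667, v = 707.4·(-0.18124)/0.68449 + 223.7 = 36.3969
M3: Pc = R·M3+t = (+0.03245, -0.15553, +0.74589); u = 707.3·(+0.03245)/0.74589 + 334.6 = 365.3746, v = 707.4·(-0.15553)/0.74589 + 223.7 = 76.1957

c0=(387.97, 203.50) c1=(518.70, 174.64) c2=(491.87, 36.40) c3=(365.37, 76.20)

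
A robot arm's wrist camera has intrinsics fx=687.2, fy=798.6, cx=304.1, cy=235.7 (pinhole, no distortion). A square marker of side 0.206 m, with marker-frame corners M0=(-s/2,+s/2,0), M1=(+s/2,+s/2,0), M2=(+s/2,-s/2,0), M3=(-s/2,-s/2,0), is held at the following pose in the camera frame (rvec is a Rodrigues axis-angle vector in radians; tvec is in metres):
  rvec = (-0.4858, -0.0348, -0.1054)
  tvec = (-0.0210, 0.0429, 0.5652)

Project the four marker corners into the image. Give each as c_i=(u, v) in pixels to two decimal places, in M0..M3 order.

Intrinsics K: fx=687.2, fy=798.6, cx=304.1, cy=235.7
Marker side s = 0.206 m; corners in marker frame (Z=0):
  M0 = (-0.1030, +0.1030, 0)
  M1 = (+0.1030, +0.1030, 0)
  M2 = (+0.1030, -0.1030, 0)
  M3 = (-0.1030, -0.1030, 0)
rvec = (-0.4858, -0.0348, -0.1054), |rvec| = θ = 0.49832 rad = 28.552°
Rodrigues: sinθ=0.47795, 1−cosθ=0.12161; R = I + sinθ·[k]× + (1−cosθ)·[k]×²:
    [+0.99397 +0.10937 -0.00830]
    [-0.09281 +0.87898 +0.46774]
    [+0.05845 -0.46415 +0.88383]
t = (-0.0210, 0.0429, 0.5652) m
M0: Pc = R·M0+t = (-0.11211, +0.14299, +0.51137); u = 687.2·(-0.11211)/0.51137 + 304.1 = 153.4382, v = 798.6·(+0.14299)/0.51137 + 235.7 = 459.0119
M1: Pc = R·M1+t = (+0.09264, +0.12388, +0.52341); u = 687.2·(+0.09264)/0.52341 + 304.1 = 425.7338, v = 798.6·(+0.12388)/0.52341 + 235.7 = 424.7031
M2: Pc = R·M2+t = (+0.07011, -0.05719, +0.61903); u = 687.2·(+0.07011)/0.61903 + 304.1 = 381.9347, v = 798.6·(-0.05719)/0.61903 + 235.7 = 161.9139
M3: Pc = R·M3+t = (-0.13464, -0.03808, +0.60699); u = 687.2·(-0.13464)/0.60699 + 304.1 = 151.6630, v = 798.6·(-0.03808)/0.60699 + 235.7 = 185.6051

c0=(153.44, 459.01) c1=(425.73, 424.70) c2=(381.93, 161.91) c3=(151.66, 185.61)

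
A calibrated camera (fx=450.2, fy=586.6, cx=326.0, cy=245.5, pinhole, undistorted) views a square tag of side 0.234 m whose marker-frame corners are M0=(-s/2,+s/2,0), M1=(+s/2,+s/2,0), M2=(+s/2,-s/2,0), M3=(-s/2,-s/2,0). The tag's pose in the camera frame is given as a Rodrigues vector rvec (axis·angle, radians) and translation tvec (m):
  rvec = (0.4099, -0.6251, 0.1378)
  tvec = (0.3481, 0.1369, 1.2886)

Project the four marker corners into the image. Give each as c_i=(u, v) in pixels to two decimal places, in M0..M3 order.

c0=(406.55, 358.89) c1=(459.24, 347.90) c2=(486.77, 259.13) c3=(433.86, 260.40)

Intrinsics K: fx=450.2, fy=586.6, cx=326.0, cy=245.5
Marker side s = 0.234 m; corners in marker frame (Z=0):
  M0 = (-0.1170, +0.1170, 0)
  M1 = (+0.1170, +0.1170, 0)
  M2 = (+0.1170, -0.1170, 0)
  M3 = (-0.1170, -0.1170, 0)
rvec = (0.4099, -0.6251, 0.1378), |rvec| = θ = 0.76010 rad = 43.551°
Rodrigues: sinθ=0.68900, 1−cosθ=0.27524; R = I + sinθ·[k]× + (1−cosθ)·[k]×²:
    [+0.80481 -0.24697 -0.53971]
    [+0.00285 +0.91091 -0.41259]
    [+0.59353 +0.33052 +0.73381]
t = (0.3481, 0.1369, 1.2886) m
M0: Pc = R·M0+t = (+0.22504, +0.24314, +1.25783); u = 450.2·(+0.22504)/1.25783 + 326.0 = 406.5467, v = 586.6·(+0.24314)/1.25783 + 245.5 = 358.8925
M1: Pc = R·M1+t = (+0.41337, +0.24381, +1.39671); u = 450.2·(+0.41337)/1.39671 + 326.0 = 459.2396, v = 586.6·(+0.24381)/1.39671 + 245.5 = 347.8966
M2: Pc = R·M2+t = (+0.47116, +0.03066, +1.31937); u = 450.2·(+0.47116)/1.31937 + 326.0 = 486.7699, v = 586.6·(+0.03066)/1.31937 + 245.5 = 259.1299
M3: Pc = R·M3+t = (+0.28283, +0.02999, +1.18049); u = 450.2·(+0.28283)/1.18049 + 326.0 = 433.8637, v = 586.6·(+0.02999)/1.18049 + 245.5 = 260.4026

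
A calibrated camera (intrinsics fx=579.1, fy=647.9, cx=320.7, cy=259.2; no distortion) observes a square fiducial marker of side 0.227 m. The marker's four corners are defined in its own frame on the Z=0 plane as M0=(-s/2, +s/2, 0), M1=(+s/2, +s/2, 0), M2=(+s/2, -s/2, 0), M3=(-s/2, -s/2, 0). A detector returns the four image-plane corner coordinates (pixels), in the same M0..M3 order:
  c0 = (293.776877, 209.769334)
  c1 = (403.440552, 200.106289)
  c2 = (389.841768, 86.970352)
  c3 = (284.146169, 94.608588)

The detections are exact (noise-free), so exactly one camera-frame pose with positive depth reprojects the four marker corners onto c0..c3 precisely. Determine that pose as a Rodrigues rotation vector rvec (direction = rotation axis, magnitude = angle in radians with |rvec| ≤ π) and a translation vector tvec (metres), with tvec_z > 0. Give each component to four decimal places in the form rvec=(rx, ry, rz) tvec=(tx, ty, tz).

Intrinsics K: fx=579.1, fy=647.9, cx=320.7, cy=259.2
Marker side s = 0.227 m; corners in marker frame (Z=0):
  M0 = (-0.1135, +0.1135, 0)
  M1 = (+0.1135, +0.1135, 0)
  M2 = (+0.1135, -0.1135, 0)
  M3 = (-0.1135, -0.1135, 0)
Detected image corners:
  c0 = (293.776877, 209.769334) px
  c1 = (403.440552, 200.106289) px
  c2 = (389.841768, 86.970352) px
  c3 = (284.146169, 94.608588) px
Planar DLT: solve 8×8 A·h = b for H (H[2,2]=1):
  H  [+496.57867 -6.83342 +343.08877]
  H  [-28.36639 +477.77759 +146.73434]
  H  [+0.06531 -0.16938 +1.00000]
B = K⁻¹H; ‖b₁‖=0.826887, ‖b₂‖=0.826887; λ = 2/(‖b₁‖+‖b₂‖) = 1.209354, sign → tz>0 ⇒ λ=+1.209354
r₁ = λ·B[:,0] = (+0.99328,-0.08454,+0.07898); r₂ = λ·B[:,1] = (+0.09917,+0.97376,-0.20484)
r₃ = r₁×r₂ = (-0.05959,+0.21130,+0.97560); SVD([r₁ r₂ r₃]) → R = UVᵀ:
  R  [+0.99328 +0.09917 -0.05959]
  R  [-0.08454 +0.97376 +0.21130]
  R  [+0.07898 -0.20484 +0.97560]
t = (+0.04676, -0.20993, +1.20935) m
tr R = 2.942646; θ = arccos((tr R − 1)/2) = 0.240063 rad = 13.755°
axis k = ((R−Rᵀ)₃₂, (R−Rᵀ)₁₃, (R−Rᵀ)₂₁) / (2 sinθ) = (-0.875119, -0.291394, -0.386337)
rvec = θ·k = (-0.210084, -0.069953, -0.092745)

rvec=(-0.2101, -0.0700, -0.0927) tvec=(0.0468, -0.2099, 1.2094)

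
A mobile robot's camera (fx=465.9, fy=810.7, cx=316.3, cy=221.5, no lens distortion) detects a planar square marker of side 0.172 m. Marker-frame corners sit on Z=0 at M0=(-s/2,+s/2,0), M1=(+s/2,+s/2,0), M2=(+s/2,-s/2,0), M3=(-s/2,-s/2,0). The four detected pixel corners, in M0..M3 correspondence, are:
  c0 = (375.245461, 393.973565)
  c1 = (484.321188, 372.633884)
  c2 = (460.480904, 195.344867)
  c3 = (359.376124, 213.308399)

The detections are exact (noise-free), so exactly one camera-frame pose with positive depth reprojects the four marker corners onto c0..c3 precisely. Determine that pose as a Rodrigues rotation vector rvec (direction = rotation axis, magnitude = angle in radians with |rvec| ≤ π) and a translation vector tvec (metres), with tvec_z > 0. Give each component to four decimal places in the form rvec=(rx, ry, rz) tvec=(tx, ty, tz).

rvec=(-0.3490, -0.0269, -0.1086) tvec=(0.1668, 0.0637, 0.7513)

Intrinsics K: fx=465.9, fy=810.7, cx=316.3, cy=221.5
Marker side s = 0.172 m; corners in marker frame (Z=0):
  M0 = (-0.0860, +0.0860, 0)
  M1 = (+0.0860, +0.0860, 0)
  M2 = (+0.0860, -0.0860, 0)
  M3 = (-0.0860, -0.0860, 0)
Detected image corners:
  c0 = (375.245461, 393.973565) px
  c1 = (484.321188, 372.633884) px
  c2 = (460.480904, 195.344867) px
  c3 = (359.376124, 213.308399) px
Planar DLT: solve 8×8 A·h = b for H (H[2,2]=1):
  H  [+635.28310 -74.35364 +419.74092]
  H  [-96.24057 +907.61610 +290.28343]
  H  [+0.06001 -0.45232 +1.00000]
B = K⁻¹H; ‖b₁‖=1.331057, ‖b₂‖=1.331057; λ = 2/(‖b₁‖+‖b₂‖) = 0.751283, sign → tz>0 ⇒ λ=+0.751283
r₁ = λ·B[:,0] = (+0.99381,-0.10150,+0.04508); r₂ = λ·B[:,1] = (+0.11080,+0.93394,-0.33982)
r₃ = r₁×r₂ = (-0.00761,+0.34271,+0.93941); SVD([r₁ r₂ r₃]) → R = UVᵀ:
  R  [+0.99381 +0.11080 -0.00761]
  R  [-0.10150 +0.93394 +0.34271]
  R  [+0.04508 -0.33982 +0.93941]
t = (+0.16680, +0.06374, +0.75128) m
tr R = 2.867164; θ = arccos((tr R − 1)/2) = 0.366515 rad = 21.000°
axis k = ((R−Rᵀ)₃₂, (R−Rᵀ)₁₃, (R−Rᵀ)₂₁) / (2 sinθ) = (-0.952286, -0.073521, -0.296220)
rvec = θ·k = (-0.349027, -0.026946, -0.108569)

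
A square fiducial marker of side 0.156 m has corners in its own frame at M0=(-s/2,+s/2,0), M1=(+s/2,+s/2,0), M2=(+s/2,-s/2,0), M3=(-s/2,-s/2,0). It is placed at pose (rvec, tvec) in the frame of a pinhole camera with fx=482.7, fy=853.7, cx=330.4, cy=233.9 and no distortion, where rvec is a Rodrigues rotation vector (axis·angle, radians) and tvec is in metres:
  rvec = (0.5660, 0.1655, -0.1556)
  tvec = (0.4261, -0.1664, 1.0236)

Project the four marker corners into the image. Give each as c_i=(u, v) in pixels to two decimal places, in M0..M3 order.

c0=(493.60, 159.91) c1=(568.42, 144.93) c2=(573.44, 22.84) c3=(492.39, 42.81)

Intrinsics K: fx=482.7, fy=853.7, cx=330.4, cy=233.9
Marker side s = 0.156 m; corners in marker frame (Z=0):
  M0 = (-0.0780, +0.0780, 0)
  M1 = (+0.0780, +0.0780, 0)
  M2 = (+0.0780, -0.0780, 0)
  M3 = (-0.0780, -0.0780, 0)
rvec = (0.5660, 0.1655, -0.1556), |rvec| = θ = 0.60988 rad = 34.944°
Rodrigues: sinθ=0.57277, 1−cosθ=0.18029; R = I + sinθ·[k]× + (1−cosθ)·[k]×²:
    [+0.97499 +0.19153 +0.11274]
    [-0.10073 +0.83299 -0.54404]
    [-0.19812 +0.51908 +0.83145]
t = (0.4261, -0.1664, 1.0236) m
M0: Pc = R·M0+t = (+0.36499, -0.09357, +1.07954); u = 482.7·(+0.36499)/1.07954 + 330.4 = 493.5998, v = 853.7·(-0.09357)/1.07954 + 233.9 = 159.9051
M1: Pc = R·M1+t = (+0.51709, -0.10928, +1.04863); u = 482.7·(+0.51709)/1.04863 + 330.4 = 568.4226, v = 853.7·(-0.10928)/1.04863 + 233.9 = 144.9316
M2: Pc = R·M2+t = (+0.48721, -0.23923, +0.96766); u = 482.7·(+0.48721)/0.96766 + 330.4 = 573.4361, v = 853.7·(-0.23923)/0.96766 + 233.9 = 22.8434
M3: Pc = R·M3+t = (+0.33511, -0.22352, +0.99857); u = 482.7·(+0.33511)/0.99857 + 330.4 = 492.3906, v = 853.7·(-0.22352)/0.99857 + 233.9 = 42.8098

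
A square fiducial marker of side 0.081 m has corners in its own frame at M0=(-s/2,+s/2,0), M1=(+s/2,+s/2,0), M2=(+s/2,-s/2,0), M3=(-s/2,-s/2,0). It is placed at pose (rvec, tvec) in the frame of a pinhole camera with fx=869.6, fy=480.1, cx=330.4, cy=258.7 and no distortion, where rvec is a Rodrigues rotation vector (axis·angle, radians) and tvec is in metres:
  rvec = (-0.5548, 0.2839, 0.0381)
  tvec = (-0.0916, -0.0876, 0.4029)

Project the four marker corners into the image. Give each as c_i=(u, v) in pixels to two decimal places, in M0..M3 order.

c0=(31.82, 195.80) c1=(196.19, 187.76) c2=(228.85, 114.77) c3=(78.54, 125.79)

Intrinsics K: fx=869.6, fy=480.1, cx=330.4, cy=258.7
Marker side s = 0.081 m; corners in marker frame (Z=0):
  M0 = (-0.0405, +0.0405, 0)
  M1 = (+0.0405, +0.0405, 0)
  M2 = (+0.0405, -0.0405, 0)
  M3 = (-0.0405, -0.0405, 0)
rvec = (-0.5548, 0.2839, 0.0381), |rvec| = θ = 0.62438 rad = 35.774°
Rodrigues: sinθ=0.58460, 1−cosθ=0.18868; R = I + sinθ·[k]× + (1−cosθ)·[k]×²:
    [+0.96029 -0.11190 +0.25558]
    [-0.04056 +0.85033 +0.52468]
    [-0.27604 -0.51421 +0.81203]
t = (-0.0916, -0.0876, 0.4029) m
M0: Pc = R·M0+t = (-0.13502, -0.05152, +0.39325); u = 869.6·(-0.13502)/0.39325 + 330.4 = 31.8229, v = 480.1·(-0.05152)/0.39325 + 258.7 = 195.8035
M1: Pc = R·M1+t = (-0.05724, -0.05480, +0.37089); u = 869.6·(-0.05724)/0.37089 + 330.4 = 196.1946, v = 480.1·(-0.05480)/0.37089 + 258.7 = 187.7595
M2: Pc = R·M2+t = (-0.04818, -0.12368, +0.41255); u = 869.6·(-0.04818)/0.41255 + 330.4 = 228.8499, v = 480.1·(-0.12368)/0.41255 + 258.7 = 114.7664
M3: Pc = R·M3+t = (-0.12596, -0.12040, +0.43491); u = 869.6·(-0.12596)/0.43491 + 330.4 = 78.5414, v = 480.1·(-0.12040)/0.43491 + 258.7 = 125.7927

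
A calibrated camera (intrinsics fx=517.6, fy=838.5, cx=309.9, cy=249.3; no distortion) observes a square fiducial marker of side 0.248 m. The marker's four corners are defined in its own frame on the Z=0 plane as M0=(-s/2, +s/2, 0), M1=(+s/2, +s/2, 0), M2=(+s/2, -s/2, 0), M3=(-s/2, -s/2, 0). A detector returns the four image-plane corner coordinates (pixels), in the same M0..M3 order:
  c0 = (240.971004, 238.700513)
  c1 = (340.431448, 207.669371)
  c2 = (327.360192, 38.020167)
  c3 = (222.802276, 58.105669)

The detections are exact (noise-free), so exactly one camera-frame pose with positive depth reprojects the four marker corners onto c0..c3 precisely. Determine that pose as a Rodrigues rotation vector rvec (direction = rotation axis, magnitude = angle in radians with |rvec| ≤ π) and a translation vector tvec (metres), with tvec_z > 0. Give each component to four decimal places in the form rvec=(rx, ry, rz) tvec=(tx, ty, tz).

rvec=(0.1651, -0.3506, -0.1672) tvec=(-0.0576, -0.1591, 1.1869)

Intrinsics K: fx=517.6, fy=838.5, cx=309.9, cy=249.3
Marker side s = 0.248 m; corners in marker frame (Z=0):
  M0 = (-0.1240, +0.1240, 0)
  M1 = (+0.1240, +0.1240, 0)
  M2 = (+0.1240, -0.1240, 0)
  M3 = (-0.1240, -0.1240, 0)
Detected image corners:
  c0 = (240.971004, 238.700513) px
  c1 = (340.431448, 207.669371) px
  c2 = (327.360192, 38.020167) px
  c3 = (222.802276, 58.105669) px
Planar DLT: solve 8×8 A·h = b for H (H[2,2]=1):
  H  [+488.99952 +107.70963 +284.78659]
  H  [-66.15877 +726.99456 +136.91778]
  H  [+0.27528 +0.15934 +1.00000]
B = K⁻¹H; ‖b₁‖=0.842558, ‖b₂‖=0.842558; λ = 2/(‖b₁‖+‖b₂‖) = 1.186862, sign → tz>0 ⇒ λ=+1.186862
r₁ = λ·B[:,0] = (+0.92566,-0.19079,+0.32672); r₂ = λ·B[:,1] = (+0.13375,+0.97280,+0.18912)
r₃ = r₁×r₂ = (-0.35392,-0.13136,+0.92601); SVD([r₁ r₂ r₃]) → R = UVᵀ:
  R  [+0.92566 +0.13375 -0.35392]
  R  [-0.19079 +0.97280 -0.13136]
  R  [+0.32672 +0.18912 +0.92601]
t = (-0.05759, -0.15907, +1.18686) m
tr R = 2.824472; θ = arccos((tr R − 1)/2) = 0.422087 rad = 24.184°
axis k = ((R−Rᵀ)₃₂, (R−Rᵀ)₁₃, (R−Rᵀ)₂₁) / (2 sinθ) = (+0.391146, -0.830729, -0.396098)
rvec = θ·k = (+0.165098, -0.350640, -0.167188)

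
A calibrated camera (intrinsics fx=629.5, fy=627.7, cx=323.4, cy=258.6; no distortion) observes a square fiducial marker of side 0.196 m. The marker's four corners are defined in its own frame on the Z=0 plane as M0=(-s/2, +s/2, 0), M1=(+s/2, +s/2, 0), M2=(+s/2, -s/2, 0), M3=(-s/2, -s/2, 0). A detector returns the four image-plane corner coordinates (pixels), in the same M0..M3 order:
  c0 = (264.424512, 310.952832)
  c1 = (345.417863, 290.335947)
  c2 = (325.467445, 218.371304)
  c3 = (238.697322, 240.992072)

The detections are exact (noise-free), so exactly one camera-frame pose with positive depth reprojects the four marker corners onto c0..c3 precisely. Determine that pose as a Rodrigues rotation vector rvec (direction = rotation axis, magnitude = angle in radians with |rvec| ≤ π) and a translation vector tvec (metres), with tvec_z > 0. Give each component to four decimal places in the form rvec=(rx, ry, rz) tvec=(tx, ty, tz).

rvec=(0.5419, -0.0209, -0.2596) tvec=(-0.0669, 0.0178, 1.4208)

Intrinsics K: fx=629.5, fy=627.7, cx=323.4, cy=258.6
Marker side s = 0.196 m; corners in marker frame (Z=0):
  M0 = (-0.0980, +0.0980, 0)
  M1 = (+0.0980, +0.0980, 0)
  M2 = (+0.0980, -0.0980, 0)
  M3 = (-0.0980, -0.0980, 0)
Detected image corners:
  c0 = (264.424512, 310.952832) px
  c1 = (345.417863, 290.335947) px
  c2 = (325.467445, 218.371304) px
  c3 = (238.697322, 240.992072) px
Planar DLT: solve 8×8 A·h = b for H (H[2,2]=1):
  H  [+417.41129 +222.43342 +293.76488]
  H  [-119.18631 +457.67585 +266.45340]
  H  [-0.03419 +0.36068 +1.00000]
B = K⁻¹H; ‖b₁‖=0.703816, ‖b₂‖=0.703816; λ = 2/(‖b₁‖+‖b₂‖) = 1.420826, sign → tz>0 ⇒ λ=+1.420826
r₁ = λ·B[:,0] = (+0.96709,-0.24977,-0.04858); r₂ = λ·B[:,1] = (+0.23878,+0.82485,+0.51246)
r₃ = r₁×r₂ = (-0.08792,-0.50719,+0.85734); SVD([r₁ r₂ r₃]) → R = UVᵀ:
  R  [+0.96709 +0.23878 -0.08792]
  R  [-0.24977 +0.82485 -0.50719]
  R  [-0.04858 +0.51246 +0.85734]
t = (-0.06689, +0.01778, +1.42083) m
tr R = 2.649267; θ = arccos((tr R − 1)/2) = 0.601242 rad = 34.449°
axis k = ((R−Rᵀ)₃₂, (R−Rᵀ)₁₃, (R−Rᵀ)₂₁) / (2 sinθ) = (+0.901284, -0.034773, -0.431830)
rvec = θ·k = (+0.541890, -0.020907, -0.259634)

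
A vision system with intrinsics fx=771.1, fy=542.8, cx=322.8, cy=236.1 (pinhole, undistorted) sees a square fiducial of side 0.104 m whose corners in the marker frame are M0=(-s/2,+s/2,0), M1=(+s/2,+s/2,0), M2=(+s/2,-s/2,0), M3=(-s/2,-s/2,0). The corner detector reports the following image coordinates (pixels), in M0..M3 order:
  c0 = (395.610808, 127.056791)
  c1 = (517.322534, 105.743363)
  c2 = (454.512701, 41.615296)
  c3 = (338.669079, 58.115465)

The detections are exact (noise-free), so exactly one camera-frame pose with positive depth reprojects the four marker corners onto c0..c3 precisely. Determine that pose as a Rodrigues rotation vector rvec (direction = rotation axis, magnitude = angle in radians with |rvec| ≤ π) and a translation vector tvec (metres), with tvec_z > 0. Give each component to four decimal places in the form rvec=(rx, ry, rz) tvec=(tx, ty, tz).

rvec=(-0.5002, -0.2195, -0.3570) tvec=(0.0800, -0.1685, 0.5921)

Intrinsics K: fx=771.1, fy=542.8, cx=322.8, cy=236.1
Marker side s = 0.104 m; corners in marker frame (Z=0):
  M0 = (-0.0520, +0.0520, 0)
  M1 = (+0.0520, +0.0520, 0)
  M2 = (+0.0520, -0.0520, 0)
  M3 = (-0.0520, -0.0520, 0)
Detected image corners:
  c0 = (395.610808, 127.056791) px
  c1 = (517.322534, 105.743363) px
  c2 = (454.512701, 41.615296) px
  c3 = (338.669079, 58.115465) px
Planar DLT: solve 8×8 A·h = b for H (H[2,2]=1):
  H  [+1350.18800 +268.39535 +426.91878]
  H  [-140.16174 +579.12553 +81.64229]
  H  [+0.49036 -0.72223 +1.00000]
B = K⁻¹H; ‖b₁‖=1.688788, ‖b₂‖=1.688788; λ = 2/(‖b₁‖+‖b₂‖) = 0.592141, sign → tz>0 ⇒ λ=+0.592141
r₁ = λ·B[:,0] = (+0.91528,-0.27920,+0.29036); r₂ = λ·B[:,1] = (+0.38513,+0.81779,-0.42766)
r₃ = r₁×r₂ = (-0.11805,+0.50326,+0.85603); SVD([r₁ r₂ r₃]) → R = UVᵀ:
  R  [+0.91528 +0.38513 -0.11805]
  R  [-0.27920 +0.81779 +0.50326]
  R  [+0.29036 -0.42766 +0.85603]
t = (+0.07995, -0.16850, +0.59214) m
tr R = 2.589099; θ = arccos((tr R − 1)/2) = 0.652531 rad = 37.387°
axis k = ((R−Rᵀ)₃₂, (R−Rᵀ)₁₃, (R−Rᵀ)₂₁) / (2 sinθ) = (-0.766571, -0.336312, -0.547049)
rvec = θ·k = (-0.500211, -0.219454, -0.356967)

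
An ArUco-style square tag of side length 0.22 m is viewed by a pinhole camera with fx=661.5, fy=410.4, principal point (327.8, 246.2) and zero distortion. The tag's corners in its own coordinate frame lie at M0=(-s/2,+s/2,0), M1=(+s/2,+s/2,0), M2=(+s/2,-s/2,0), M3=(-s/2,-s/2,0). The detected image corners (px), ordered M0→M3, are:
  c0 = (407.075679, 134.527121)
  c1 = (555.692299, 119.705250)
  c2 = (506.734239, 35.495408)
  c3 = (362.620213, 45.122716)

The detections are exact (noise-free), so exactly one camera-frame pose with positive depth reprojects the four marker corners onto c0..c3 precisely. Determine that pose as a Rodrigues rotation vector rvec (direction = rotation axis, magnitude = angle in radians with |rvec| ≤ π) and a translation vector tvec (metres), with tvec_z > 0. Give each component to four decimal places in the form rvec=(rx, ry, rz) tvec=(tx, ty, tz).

rvec=(-0.2247, -0.1971, -0.2361) tvec=(0.1801, -0.3611, 0.9054)

Intrinsics K: fx=661.5, fy=410.4, cx=327.8, cy=246.2
Marker side s = 0.22 m; corners in marker frame (Z=0):
  M0 = (-0.1100, +0.1100, 0)
  M1 = (+0.1100, +0.1100, 0)
  M2 = (+0.1100, -0.1100, 0)
  M3 = (-0.1100, -0.1100, 0)
Detected image corners:
  c0 = (407.075679, 134.527121) px
  c1 = (555.692299, 119.705250) px
  c2 = (506.734239, 35.495408) px
  c3 = (362.620213, 45.122716) px
Planar DLT: solve 8×8 A·h = b for H (H[2,2]=1):
  H  [+775.64834 +113.23638 +459.41723]
  H  [-35.07151 +376.10845 +82.51480]
  H  [+0.24146 -0.21688 +1.00000]
B = K⁻¹H; ‖b₁‖=1.104517, ‖b₂‖=1.104517; λ = 2/(‖b₁‖+‖b₂‖) = 0.905373, sign → tz>0 ⇒ λ=+0.905373
r₁ = λ·B[:,0] = (+0.95327,-0.20852,+0.21861); r₂ = λ·B[:,1] = (+0.25229,+0.94752,-0.19636)
r₃ = r₁×r₂ = (-0.16619,+0.24234,+0.95585); SVD([r₁ r₂ r₃]) → R = UVᵀ:
  R  [+0.95327 +0.25229 -0.16619]
  R  [-0.20852 +0.94752 +0.24234]
  R  [+0.21861 -0.19636 +0.95585]
t = (+0.18014, -0.36110, +0.90537) m
tr R = 2.856645; θ = arccos((tr R − 1)/2) = 0.380921 rad = 21.825°
axis k = ((R−Rᵀ)₃₂, (R−Rᵀ)₁₃, (R−Rᵀ)₂₁) / (2 sinθ) = (-0.590002, -0.517522, -0.619732)
rvec = θ·k = (-0.224744, -0.197135, -0.236069)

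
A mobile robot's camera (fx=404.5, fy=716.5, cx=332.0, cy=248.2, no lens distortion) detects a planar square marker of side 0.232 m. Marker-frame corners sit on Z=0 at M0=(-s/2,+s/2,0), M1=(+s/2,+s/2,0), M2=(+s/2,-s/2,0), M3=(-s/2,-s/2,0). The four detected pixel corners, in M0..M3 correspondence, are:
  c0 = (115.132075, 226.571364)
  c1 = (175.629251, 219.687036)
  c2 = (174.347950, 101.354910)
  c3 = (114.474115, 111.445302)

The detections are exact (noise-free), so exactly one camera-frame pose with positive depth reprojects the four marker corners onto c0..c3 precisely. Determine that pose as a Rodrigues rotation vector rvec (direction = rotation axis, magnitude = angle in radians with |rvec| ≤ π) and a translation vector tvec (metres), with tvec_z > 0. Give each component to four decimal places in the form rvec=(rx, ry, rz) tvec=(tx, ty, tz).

rvec=(-0.0564, 0.1737, -0.0475) tvec=(-0.6539, -0.1647, 1.4105)

Intrinsics K: fx=404.5, fy=716.5, cx=332.0, cy=248.2
Marker side s = 0.232 m; corners in marker frame (Z=0):
  M0 = (-0.1160, +0.1160, 0)
  M1 = (+0.1160, +0.1160, 0)
  M2 = (+0.1160, -0.1160, 0)
  M3 = (-0.1160, -0.1160, 0)
Detected image corners:
  c0 = (115.132075, 226.571364) px
  c1 = (175.629251, 219.687036) px
  c2 = (174.347950, 101.354910) px
  c3 = (114.474115, 111.445302) px
Planar DLT: solve 8×8 A·h = b for H (H[2,2]=1):
  H  [+241.81010 -2.02436 +144.46935]
  H  [-56.63507 +496.01230 +164.53547]
  H  [-0.12149 -0.04268 +1.00000]
B = K⁻¹H; ‖b₁‖=0.708981, ‖b₂‖=0.708981; λ = 2/(‖b₁‖+‖b₂‖) = 1.410475, sign → tz>0 ⇒ λ=+1.410475
r₁ = λ·B[:,0] = (+0.98383,-0.05213,-0.17136); r₂ = λ·B[:,1] = (+0.04236,+0.99729,-0.06021)
r₃ = r₁×r₂ = (+0.17403,+0.05197,+0.98337); SVD([r₁ r₂ r₃]) → R = UVᵀ:
  R  [+0.98383 +0.04236 +0.17403]
  R  [-0.05213 +0.99729 +0.05197]
  R  [-0.17136 -0.06021 +0.98337]
t = (-0.65391, -0.16470, +1.41047) m
tr R = 2.964482; θ = arccos((tr R − 1)/2) = 0.188741 rad = 10.814°
axis k = ((R−Rᵀ)₃₂, (R−Rᵀ)₁₃, (R−Rᵀ)₂₁) / (2 sinθ) = (-0.298952, +0.920448, -0.251798)
rvec = θ·k = (-0.056425, +0.173726, -0.047525)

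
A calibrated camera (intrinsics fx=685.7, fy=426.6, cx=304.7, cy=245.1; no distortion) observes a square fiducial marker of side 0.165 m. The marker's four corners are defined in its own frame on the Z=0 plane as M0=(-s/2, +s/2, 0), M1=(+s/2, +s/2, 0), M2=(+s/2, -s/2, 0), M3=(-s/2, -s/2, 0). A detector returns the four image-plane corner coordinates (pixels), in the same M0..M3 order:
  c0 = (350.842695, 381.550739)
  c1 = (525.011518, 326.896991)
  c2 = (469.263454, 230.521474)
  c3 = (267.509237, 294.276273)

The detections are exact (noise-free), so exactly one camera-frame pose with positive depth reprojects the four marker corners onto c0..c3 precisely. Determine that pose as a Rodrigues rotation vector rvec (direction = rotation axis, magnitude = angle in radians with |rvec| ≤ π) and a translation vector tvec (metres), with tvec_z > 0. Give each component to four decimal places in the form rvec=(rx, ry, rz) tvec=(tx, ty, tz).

Intrinsics K: fx=685.7, fy=426.6, cx=304.7, cy=245.1
Marker side s = 0.165 m; corners in marker frame (Z=0):
  M0 = (-0.0825, +0.0825, 0)
  M1 = (+0.0825, +0.0825, 0)
  M2 = (+0.0825, -0.0825, 0)
  M3 = (-0.0825, -0.0825, 0)
Detected image corners:
  c0 = (350.842695, 381.550739) px
  c1 = (525.011518, 326.896991) px
  c2 = (469.263454, 230.521474) px
  c3 = (267.509237, 294.276273) px
Planar DLT: solve 8×8 A·h = b for H (H[2,2]=1):
  H  [+1124.11529 +783.47857 +405.56120]
  H  [-363.54362 +833.20117 +311.76487]
  H  [-0.02197 +0.89759 +1.00000]
B = K⁻¹H; ‖b₁‖=1.850672, ‖b₂‖=1.850672; λ = 2/(‖b₁‖+‖b₂‖) = 0.540344, sign → tz>0 ⇒ λ=+0.540344
r₁ = λ·B[:,0] = (+0.89110,-0.45366,-0.01187); r₂ = λ·B[:,1] = (+0.40188,+0.77670,+0.48501)
r₃ = r₁×r₂ = (-0.21081,-0.43696,+0.87443); SVD([r₁ r₂ r₃]) → R = UVᵀ:
  R  [+0.89110 +0.40188 -0.21081]
  R  [-0.45366 +0.77670 -0.43696]
  R  [-0.01187 +0.48501 +0.87443]
t = (+0.07948, +0.08444, +0.54034) m
tr R = 2.542229; θ = arccos((tr R − 1)/2) = 0.690206 rad = 39.546°
axis k = ((R−Rᵀ)₃₂, (R−Rᵀ)₁₃, (R−Rᵀ)₂₁) / (2 sinθ) = (+0.724021, -0.156227, -0.671853)
rvec = θ·k = (+0.499724, -0.107829, -0.463717)

rvec=(0.4997, -0.1078, -0.4637) tvec=(0.0795, 0.0844, 0.5403)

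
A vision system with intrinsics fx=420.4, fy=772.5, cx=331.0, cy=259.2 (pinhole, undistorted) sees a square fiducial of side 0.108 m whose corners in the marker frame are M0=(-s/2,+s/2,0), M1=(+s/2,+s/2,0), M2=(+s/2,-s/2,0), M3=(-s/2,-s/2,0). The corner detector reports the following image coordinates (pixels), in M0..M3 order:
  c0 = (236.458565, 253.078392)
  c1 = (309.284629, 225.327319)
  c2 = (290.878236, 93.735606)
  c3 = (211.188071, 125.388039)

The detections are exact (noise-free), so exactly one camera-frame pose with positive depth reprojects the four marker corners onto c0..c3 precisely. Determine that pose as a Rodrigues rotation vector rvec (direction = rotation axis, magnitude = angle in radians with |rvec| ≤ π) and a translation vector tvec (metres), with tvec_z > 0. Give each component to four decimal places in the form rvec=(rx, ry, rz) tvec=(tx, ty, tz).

rvec=(0.5230, -0.0061, -0.2097) tvec=(-0.0947, -0.0613, 0.5792)

Intrinsics K: fx=420.4, fy=772.5, cx=331.0, cy=259.2
Marker side s = 0.108 m; corners in marker frame (Z=0):
  M0 = (-0.0540, +0.0540, 0)
  M1 = (+0.0540, +0.0540, 0)
  M2 = (+0.0540, -0.0540, 0)
  M3 = (-0.0540, -0.0540, 0)
Detected image corners:
  c0 = (236.458565, 253.078392) px
  c1 = (309.284629, 225.327319) px
  c2 = (290.878236, 93.735606) px
  c3 = (211.188071, 125.388039) px
Planar DLT: solve 8×8 A·h = b for H (H[2,2]=1):
  H  [+683.06506 +426.84404 +262.28825]
  H  [-288.53154 +1349.74654 +177.44813]
  H  [-0.08230 +0.85701 +1.00000]
B = K⁻¹H; ‖b₁‖=1.726598, ‖b₂‖=1.726598; λ = 2/(‖b₁‖+‖b₂‖) = 0.579174, sign → tz>0 ⇒ λ=+0.579174
r₁ = λ·B[:,0] = (+0.97857,-0.20033,-0.04766); r₂ = λ·B[:,1] = (+0.19725,+0.84541,+0.49636)
r₃ = r₁×r₂ = (-0.05914,-0.49512,+0.86681); SVD([r₁ r₂ r₃]) → R = UVᵀ:
  R  [+0.97857 +0.19725 -0.05914]
  R  [-0.20033 +0.84541 -0.49512]
  R  [-0.04766 +0.49636 +0.86681]
t = (-0.09466, -0.06129, +0.57917) m
tr R = 2.690792; θ = arccos((tr R − 1)/2) = 0.563491 rad = 32.286°
axis k = ((R−Rᵀ)₃₂, (R−Rᵀ)₁₃, (R−Rᵀ)₂₁) / (2 sinθ) = (+0.928104, -0.010741, -0.372167)
rvec = θ·k = (+0.522978, -0.006053, -0.209712)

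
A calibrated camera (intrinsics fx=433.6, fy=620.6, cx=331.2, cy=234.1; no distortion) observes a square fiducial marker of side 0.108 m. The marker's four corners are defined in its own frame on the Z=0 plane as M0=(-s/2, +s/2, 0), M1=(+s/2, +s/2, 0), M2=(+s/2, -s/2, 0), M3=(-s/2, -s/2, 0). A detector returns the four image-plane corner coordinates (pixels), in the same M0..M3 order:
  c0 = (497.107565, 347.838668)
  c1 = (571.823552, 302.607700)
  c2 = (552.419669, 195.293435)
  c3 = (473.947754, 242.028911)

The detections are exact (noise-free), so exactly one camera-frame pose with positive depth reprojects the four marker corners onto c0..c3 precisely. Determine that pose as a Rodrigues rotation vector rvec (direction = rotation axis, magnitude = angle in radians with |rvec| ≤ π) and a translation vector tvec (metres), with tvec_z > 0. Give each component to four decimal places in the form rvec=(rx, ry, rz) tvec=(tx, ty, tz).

Intrinsics K: fx=433.6, fy=620.6, cx=331.2, cy=234.1
Marker side s = 0.108 m; corners in marker frame (Z=0):
  M0 = (-0.0540, +0.0540, 0)
  M1 = (+0.0540, +0.0540, 0)
  M2 = (+0.0540, -0.0540, 0)
  M3 = (-0.0540, -0.0540, 0)
Detected image corners:
  c0 = (497.107565, 347.838668) px
  c1 = (571.823552, 302.607700) px
  c2 = (552.419669, 195.293435) px
  c3 = (473.947754, 242.028911) px
Planar DLT: solve 8×8 A·h = b for H (H[2,2]=1):
  H  [+739.28889 +426.36588 +524.19664]
  H  [-409.77355 +1105.78215 +273.12972]
  H  [+0.05822 +0.43787 +1.00000]
B = K⁻¹H; ‖b₁‖=1.796167, ‖b₂‖=1.796167; λ = 2/(‖b₁‖+‖b₂‖) = 0.556741, sign → tz>0 ⇒ λ=+0.556741
r₁ = λ·B[:,0] = (+0.92449,-0.37984,+0.03241); r₂ = λ·B[:,1] = (+0.36124,+0.90004,+0.24378)
r₃ = r₁×r₂ = (-0.12177,-0.21366,+0.96929); SVD([r₁ r₂ r₃]) → R = UVᵀ:
  R  [+0.92449 +0.36124 -0.12177]
  R  [-0.37984 +0.90004 -0.21366]
  R  [+0.03241 +0.24378 +0.96929]
t = (+0.24781, +0.03501, +0.55674) m
tr R = 2.793816; θ = arccos((tr R − 1)/2) = 0.458069 rad = 26.245°
axis k = ((R−Rᵀ)₃₂, (R−Rᵀ)₁₃, (R−Rᵀ)₂₁) / (2 sinθ) = (+0.517213, -0.174329, -0.837914)
rvec = θ·k = (+0.236919, -0.079855, -0.383822)

rvec=(0.2369, -0.0799, -0.3838) tvec=(0.2478, 0.0350, 0.5567)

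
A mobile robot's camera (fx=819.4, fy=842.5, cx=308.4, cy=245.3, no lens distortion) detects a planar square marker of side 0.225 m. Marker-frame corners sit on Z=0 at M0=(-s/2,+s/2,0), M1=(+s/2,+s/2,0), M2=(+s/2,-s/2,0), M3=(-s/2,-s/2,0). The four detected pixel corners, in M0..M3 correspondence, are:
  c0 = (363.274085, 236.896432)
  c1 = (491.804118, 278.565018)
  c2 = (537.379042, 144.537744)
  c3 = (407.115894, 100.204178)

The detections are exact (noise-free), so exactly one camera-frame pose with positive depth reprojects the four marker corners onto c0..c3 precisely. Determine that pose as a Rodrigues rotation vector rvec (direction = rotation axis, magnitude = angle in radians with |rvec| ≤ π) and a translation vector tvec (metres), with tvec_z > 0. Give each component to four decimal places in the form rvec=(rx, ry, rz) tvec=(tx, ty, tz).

rvec=(0.1202, -0.0655, 0.3070) tvec=(0.2309, -0.0863, 1.3350)

Intrinsics K: fx=819.4, fy=842.5, cx=308.4, cy=245.3
Marker side s = 0.225 m; corners in marker frame (Z=0):
  M0 = (-0.1125, +0.1125, 0)
  M1 = (+0.1125, +0.1125, 0)
  M2 = (+0.1125, -0.1125, 0)
  M3 = (-0.1125, -0.1125, 0)
Detected image corners:
  c0 = (363.274085, 236.896432) px
  c1 = (491.804118, 278.565018) px
  c2 = (537.379042, 144.537744) px
  c3 = (407.115894, 100.204178) px
Planar DLT: solve 8×8 A·h = b for H (H[2,2]=1):
  H  [+602.86778 -162.34167 +450.13975]
  H  [+202.80861 +616.92976 +190.81619]
  H  [+0.06181 +0.08088 +1.00000]
B = K⁻¹H; ‖b₁‖=0.749036, ‖b₂‖=0.749036; λ = 2/(‖b₁‖+‖b₂‖) = 1.335049, sign → tz>0 ⇒ λ=+1.335049
r₁ = λ·B[:,0] = (+0.95120,+0.29735,+0.08252); r₂ = λ·B[:,1] = (-0.30515,+0.94616,+0.10798)
r₃ = r₁×r₂ = (-0.04596,-0.12789,+0.99072); SVD([r₁ r₂ r₃]) → R = UVᵀ:
  R  [+0.95120 -0.30515 -0.04596]
  R  [+0.29735 +0.94616 -0.12789]
  R  [+0.08252 +0.10798 +0.99072]
t = (+0.23094, -0.08634, +1.33505) m
tr R = 2.888082; θ = arccos((tr R − 1)/2) = 0.336122 rad = 19.258°
axis k = ((R−Rᵀ)₃₂, (R−Rᵀ)₁₃, (R−Rᵀ)₂₁) / (2 sinθ) = (+0.357574, -0.194770, +0.913348)
rvec = θ·k = (+0.120189, -0.065466, +0.306996)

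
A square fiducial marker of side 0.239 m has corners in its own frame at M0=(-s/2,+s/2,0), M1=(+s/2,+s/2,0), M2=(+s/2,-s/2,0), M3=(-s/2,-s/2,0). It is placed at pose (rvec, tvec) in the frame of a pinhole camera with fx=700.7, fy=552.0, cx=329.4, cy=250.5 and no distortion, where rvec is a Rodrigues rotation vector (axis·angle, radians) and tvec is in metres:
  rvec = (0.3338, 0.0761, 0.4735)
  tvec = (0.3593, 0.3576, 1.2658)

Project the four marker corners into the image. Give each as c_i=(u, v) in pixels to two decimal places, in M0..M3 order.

Intrinsics K: fx=700.7, fy=552.0, cx=329.4, cy=250.5
Marker side s = 0.239 m; corners in marker frame (Z=0):
  M0 = (-0.1195, +0.1195, 0)
  M1 = (+0.1195, +0.1195, 0)
  M2 = (+0.1195, -0.1195, 0)
  M3 = (-0.1195, -0.1195, 0)
rvec = (0.3338, 0.0761, 0.4735), |rvec| = θ = 0.58431 rad = 33.478°
Rodrigues: sinθ=0.55162, 1−cosθ=0.16591; R = I + sinθ·[k]× + (1−cosθ)·[k]×²:
    [+0.88824 -0.43467 +0.14865]
    [+0.45936 +0.83691 -0.29762]
    [+0.00496 +0.33264 +0.94304]
t = (0.3593, 0.3576, 1.2658) m
M0: Pc = R·M0+t = (+0.20121, +0.40272, +1.30496); u = 700.7·(+0.20121)/1.30496 + 329.4 = 437.4416, v = 552.0·(+0.40272)/1.30496 + 250.5 = 420.8504
M1: Pc = R·M1+t = (+0.41350, +0.51250, +1.30614); u = 700.7·(+0.41350)/1.30614 + 329.4 = 551.2291, v = 552.0·(+0.51250)/1.30614 + 250.5 = 467.0934
M2: Pc = R·M2+t = (+0.51739, +0.31248, +1.22664); u = 700.7·(+0.51739)/1.22664 + 329.4 = 624.9493, v = 552.0·(+0.31248)/1.22664 + 250.5 = 391.1199
M3: Pc = R·M3+t = (+0.30510, +0.20270, +1.22546); u = 700.7·(+0.30510)/1.22546 + 329.4 = 503.8513, v = 552.0·(+0.20270)/1.22546 + 250.5 = 341.8034

c0=(437.44, 420.85) c1=(551.23, 467.09) c2=(624.95, 391.12) c3=(503.85, 341.80)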